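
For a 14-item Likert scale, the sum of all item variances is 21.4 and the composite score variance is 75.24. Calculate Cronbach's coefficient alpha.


alpha = (k/(k-1)) * (1 - sum(si^2)/s_total^2)
= (14/13) * (1 - 21.4/75.24)
alpha = 0.7706

0.7706


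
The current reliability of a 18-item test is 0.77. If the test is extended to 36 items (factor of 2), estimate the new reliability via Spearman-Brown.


r_new = (n * rxx) / (1 + (n-1) * rxx)
r_new = (2 * 0.77) / (1 + 1 * 0.77)
r_new = 1.54 / 1.77
r_new = 0.8701

0.8701


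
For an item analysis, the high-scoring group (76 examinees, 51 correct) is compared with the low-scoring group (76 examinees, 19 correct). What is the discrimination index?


p_upper = 51/76 = 0.6711
p_lower = 19/76 = 0.25
D = 0.6711 - 0.25 = 0.4211

0.4211


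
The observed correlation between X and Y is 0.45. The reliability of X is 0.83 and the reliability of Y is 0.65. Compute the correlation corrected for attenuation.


r_corrected = rxy / sqrt(rxx * ryy)
= 0.45 / sqrt(0.83 * 0.65)
= 0.45 / sqrt(0.5395)
= 0.45 / 0.734507
r_corrected = 0.6127

0.6127


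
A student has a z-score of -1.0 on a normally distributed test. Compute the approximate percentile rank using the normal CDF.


CDF(z) = 0.5 * (1 + erf(z/sqrt(2)))
erf(-0.7071) = -0.6827
CDF = 0.1587
Percentile rank = 0.1587 * 100 = 15.87

15.87


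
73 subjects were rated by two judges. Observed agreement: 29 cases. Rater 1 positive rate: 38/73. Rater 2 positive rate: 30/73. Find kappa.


P_o = 29/73 = 0.39726
P_e = (38*30 + 35*43) / 5329 = 0.496341
kappa = (P_o - P_e) / (1 - P_e)
kappa = (0.39726 - 0.496341) / (1 - 0.496341)
kappa = -0.1967

-0.1967


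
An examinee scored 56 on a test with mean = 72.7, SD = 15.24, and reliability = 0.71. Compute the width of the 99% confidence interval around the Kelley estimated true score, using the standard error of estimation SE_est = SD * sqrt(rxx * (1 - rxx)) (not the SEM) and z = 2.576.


True score estimate = 0.71*56 + 0.29*72.7 = 60.843
SE_est = SD * sqrt(rxx * (1 - rxx)) = 15.24 * sqrt(0.71 * 0.29) = 15.24 * sqrt(0.2059) = 6.915334
CI = T_est +/- z * SE_est, so width = 2 * z * SE_est = 2 * 2.576 * 6.915334
Width = 35.6278

35.6278


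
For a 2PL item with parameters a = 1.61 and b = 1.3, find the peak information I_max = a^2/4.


For 2PL, max info at theta = b = 1.3
I_max = a^2 / 4 = 1.61^2 / 4
= 2.5921 / 4
I_max = 0.648

0.648


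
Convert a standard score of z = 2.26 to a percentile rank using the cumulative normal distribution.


CDF(z) = 0.5 * (1 + erf(z/sqrt(2)))
erf(1.5981) = 0.9762
CDF = 0.9881
Percentile rank = 0.9881 * 100 = 98.81

98.81


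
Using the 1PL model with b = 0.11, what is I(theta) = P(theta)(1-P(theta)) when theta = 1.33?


P = 1/(1+exp(-(1.33-0.11))) = 0.7721
I = P*(1-P) = 0.7721 * 0.2279
I = 0.176

0.176


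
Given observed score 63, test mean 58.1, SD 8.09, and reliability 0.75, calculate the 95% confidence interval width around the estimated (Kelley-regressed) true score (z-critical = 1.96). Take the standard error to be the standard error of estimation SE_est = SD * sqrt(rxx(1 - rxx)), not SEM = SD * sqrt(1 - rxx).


True score estimate = 0.75*63 + 0.25*58.1 = 61.775
SE_est = SD * sqrt(rxx * (1 - rxx)) = 8.09 * sqrt(0.75 * 0.25) = 8.09 * sqrt(0.1875) = 3.503073
CI = T_est +/- z * SE_est, so width = 2 * z * SE_est = 2 * 1.96 * 3.503073
Width = 13.732

13.732


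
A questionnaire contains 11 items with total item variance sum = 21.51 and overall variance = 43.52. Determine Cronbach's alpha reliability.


alpha = (k/(k-1)) * (1 - sum(si^2)/s_total^2)
= (11/10) * (1 - 21.51/43.52)
alpha = 0.5563

0.5563


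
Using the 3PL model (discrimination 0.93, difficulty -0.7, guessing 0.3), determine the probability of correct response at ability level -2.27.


logit = 0.93*(-2.27 - -0.7) = -1.4601
P* = 1/(1 + exp(--1.4601)) = 0.1885
P = 0.3 + (1 - 0.3) * 0.1885
P = 0.4319

0.4319


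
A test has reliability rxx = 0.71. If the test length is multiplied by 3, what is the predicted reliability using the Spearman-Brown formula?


r_new = (n * rxx) / (1 + (n-1) * rxx)
r_new = (3 * 0.71) / (1 + 2 * 0.71)
r_new = 2.13 / 2.42
r_new = 0.8802

0.8802


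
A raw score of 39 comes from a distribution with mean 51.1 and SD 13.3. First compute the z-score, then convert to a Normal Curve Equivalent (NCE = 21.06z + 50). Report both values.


z = (X - mean) / SD = (39 - 51.1) / 13.3
z = -12.1 / 13.3
z = -0.9098
NCE = NCE = 21.06z + 50
Carry z at full precision (z = -12.1 / 13.3) into the conversion:
NCE = 21.06 * (-12.1 / 13.3) + 50 = -254.826 / 13.3 + 50
NCE = -19.1598 + 50
NCE = 30.8402

30.8402


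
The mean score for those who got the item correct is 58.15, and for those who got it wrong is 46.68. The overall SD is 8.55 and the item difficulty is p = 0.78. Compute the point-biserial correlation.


q = 1 - p = 0.22
rpb = ((M1 - M0) / SD) * sqrt(p * q)
rpb = ((58.15 - 46.68) / 8.55) * sqrt(0.78 * 0.22)
rpb = 0.5557

0.5557


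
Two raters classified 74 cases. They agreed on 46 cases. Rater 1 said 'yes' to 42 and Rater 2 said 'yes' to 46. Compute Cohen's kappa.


P_o = 46/74 = 0.621622
P_e = (42*46 + 32*28) / 5476 = 0.516435
kappa = (P_o - P_e) / (1 - P_e)
kappa = (0.621622 - 0.516435) / (1 - 0.516435)
kappa = 0.2175

0.2175


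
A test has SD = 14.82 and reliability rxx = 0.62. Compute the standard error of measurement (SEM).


SEM = SD * sqrt(1 - rxx)
SEM = 14.82 * sqrt(1 - 0.62)
SEM = 14.82 * sqrt(0.38) = 14.82 * 0.616441
SEM = 9.1357

9.1357


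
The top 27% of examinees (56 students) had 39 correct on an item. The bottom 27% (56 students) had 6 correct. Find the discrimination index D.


p_upper = 39/56 = 0.6964
p_lower = 6/56 = 0.1071
D = 0.6964 - 0.1071 = 0.5893

0.5893


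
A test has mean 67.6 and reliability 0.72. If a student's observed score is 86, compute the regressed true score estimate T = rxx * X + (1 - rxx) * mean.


T_est = rxx * X + (1 - rxx) * mean
T_est = 0.72 * 86 + 0.28 * 67.6
T_est = 61.92 + 18.928
T_est = 80.848

80.848


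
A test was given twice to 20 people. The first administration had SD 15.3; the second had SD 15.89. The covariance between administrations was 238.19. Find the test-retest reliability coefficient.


r = cov(X,Y) / (SD_X * SD_Y)
r = 238.19 / (15.3 * 15.89)
r = 238.19 / 243.117
r = 0.9797

0.9797


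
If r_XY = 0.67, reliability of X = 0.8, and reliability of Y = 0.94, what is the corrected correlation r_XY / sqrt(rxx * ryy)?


r_corrected = rxy / sqrt(rxx * ryy)
= 0.67 / sqrt(0.8 * 0.94)
= 0.67 / sqrt(0.752)
= 0.67 / 0.867179
r_corrected = 0.7726

0.7726


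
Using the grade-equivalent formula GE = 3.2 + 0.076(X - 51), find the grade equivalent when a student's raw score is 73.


raw - median = 73 - 51 = 22
slope * diff = 0.076 * 22 = 1.672
GE = 3.2 + 1.672
GE = 4.872

4.872


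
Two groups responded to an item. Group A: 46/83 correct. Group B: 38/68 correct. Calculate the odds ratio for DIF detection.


Odds_A = 46/37 = 1.2432
Odds_B = 38/30 = 1.2667
OR = Odds_A / Odds_B = 1.2432 / 1.2667
Exactly, OR = (46 * 30) / (37 * 38) = 1380 / 1406
OR = 0.9815

0.9815


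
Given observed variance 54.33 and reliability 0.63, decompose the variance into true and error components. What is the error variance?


var_true = rxx * var_obs = 0.63 * 54.33 = 34.2279
var_error = var_obs - var_true
var_error = 54.33 - 34.2279
var_error = 20.1021

20.1021


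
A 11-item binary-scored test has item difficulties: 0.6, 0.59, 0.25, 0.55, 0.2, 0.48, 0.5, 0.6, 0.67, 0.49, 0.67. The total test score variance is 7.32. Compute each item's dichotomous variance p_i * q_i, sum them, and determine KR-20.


For each item, compute p_i * q_i:
  Item 1: 0.6 * 0.4 = 0.24
  Item 2: 0.59 * 0.41 = 0.2419
  Item 3: 0.25 * 0.75 = 0.1875
  Item 4: 0.55 * 0.45 = 0.2475
  Item 5: 0.2 * 0.8 = 0.16
  Item 6: 0.48 * 0.52 = 0.2496
  Item 7: 0.5 * 0.5 = 0.25
  Item 8: 0.6 * 0.4 = 0.24
  Item 9: 0.67 * 0.33 = 0.2211
  Item 10: 0.49 * 0.51 = 0.2499
  Item 11: 0.67 * 0.33 = 0.2211
Sum(p_i * q_i) = 0.24 + 0.2419 + 0.1875 + 0.2475 + 0.16 + 0.2496 + 0.25 + 0.24 + 0.2211 + 0.2499 + 0.2211 = 2.5086
KR-20 = (k/(k-1)) * (1 - Sum(p_i*q_i) / Var_total)
= (11/10) * (1 - 2.5086/7.32)
= 1.1 * 0.6573
KR-20 = 0.723

0.723


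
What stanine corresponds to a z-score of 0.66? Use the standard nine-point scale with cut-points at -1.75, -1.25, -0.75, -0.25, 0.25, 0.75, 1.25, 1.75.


Stanine boundaries: [-1.75, -1.25, -0.75, -0.25, 0.25, 0.75, 1.25, 1.75]
z = 0.66
Check each boundary:
  z >= -1.75 -> could be stanine 2
  z >= -1.25 -> could be stanine 3
  z >= -0.75 -> could be stanine 4
  z >= -0.25 -> could be stanine 5
  z >= 0.25 -> could be stanine 6
  z < 0.75
  z < 1.25
  z < 1.75
Highest qualifying boundary gives stanine = 6

6


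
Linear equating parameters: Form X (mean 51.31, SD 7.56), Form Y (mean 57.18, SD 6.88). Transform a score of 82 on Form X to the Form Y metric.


slope = SD_Y / SD_X = 6.88 / 7.56 ~ 0.9101
intercept = mean_Y - slope * mean_X = 57.18 - (6.88 / 7.56) * 51.31 ~ 10.4852
Y = slope * X + intercept. To avoid rounding drift from the rounded slope/intercept, evaluate the equivalent form Y = mean_Y + SD_Y * (X - mean_X) / SD_X at full precision:
Y = 57.18 + 6.88 * (82 - 51.31) / 7.56
Y = 57.18 + 6.88 * 30.69 / 7.56
Y = 57.18 + 211.1472 / 7.56
Y = 57.18 + 27.9295
Y = 85.1095

85.1095


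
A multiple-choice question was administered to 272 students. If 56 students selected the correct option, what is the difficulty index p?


Item difficulty p = number correct / total examinees
p = 56 / 272
p = 0.2059

0.2059


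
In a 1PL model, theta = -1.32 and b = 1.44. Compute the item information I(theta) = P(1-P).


P = 1/(1+exp(-(-1.32-1.44))) = 0.0595
I = P*(1-P) = 0.0595 * 0.9405
I = 0.056

0.056


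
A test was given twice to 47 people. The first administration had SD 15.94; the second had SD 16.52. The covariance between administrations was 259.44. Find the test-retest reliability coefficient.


r = cov(X,Y) / (SD_X * SD_Y)
r = 259.44 / (15.94 * 16.52)
r = 259.44 / 263.3288
r = 0.9852

0.9852


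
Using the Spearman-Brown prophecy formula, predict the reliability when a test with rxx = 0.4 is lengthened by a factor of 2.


r_new = (n * rxx) / (1 + (n-1) * rxx)
r_new = (2 * 0.4) / (1 + 1 * 0.4)
r_new = 0.8 / 1.4
r_new = 0.5714

0.5714


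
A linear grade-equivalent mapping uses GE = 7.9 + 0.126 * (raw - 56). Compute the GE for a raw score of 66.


raw - median = 66 - 56 = 10
slope * diff = 0.126 * 10 = 1.26
GE = 7.9 + 1.26
GE = 9.16

9.16


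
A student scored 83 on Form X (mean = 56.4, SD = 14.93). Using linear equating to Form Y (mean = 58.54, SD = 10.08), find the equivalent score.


slope = SD_Y / SD_X = 10.08 / 14.93 ~ 0.6752
intercept = mean_Y - slope * mean_X = 58.54 - (10.08 / 14.93) * 56.4 ~ 20.4615
Y = slope * X + intercept. To avoid rounding drift from the rounded slope/intercept, evaluate the equivalent form Y = mean_Y + SD_Y * (X - mean_X) / SD_X at full precision:
Y = 58.54 + 10.08 * (83 - 56.4) / 14.93
Y = 58.54 + 10.08 * 26.6 / 14.93
Y = 58.54 + 268.128 / 14.93
Y = 58.54 + 17.959
Y = 76.499

76.499


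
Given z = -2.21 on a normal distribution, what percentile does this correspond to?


CDF(z) = 0.5 * (1 + erf(z/sqrt(2)))
erf(-1.5627) = -0.9729
CDF = 0.0136
Percentile rank = 0.0136 * 100 = 1.36

1.36


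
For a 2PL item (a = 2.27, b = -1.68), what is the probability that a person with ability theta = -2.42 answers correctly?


a*(theta - b) = 2.27 * (-2.42 - -1.68) = -1.6798
exp(--1.6798) = 5.3645
P = 1 / (1 + 5.3645)
P = 0.1571

0.1571


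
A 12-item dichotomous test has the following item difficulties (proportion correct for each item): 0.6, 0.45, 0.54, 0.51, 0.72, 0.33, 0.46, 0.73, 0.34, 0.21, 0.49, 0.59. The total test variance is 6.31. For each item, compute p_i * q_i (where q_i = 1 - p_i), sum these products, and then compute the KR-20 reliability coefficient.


For each item, compute p_i * q_i:
  Item 1: 0.6 * 0.4 = 0.24
  Item 2: 0.45 * 0.55 = 0.2475
  Item 3: 0.54 * 0.46 = 0.2484
  Item 4: 0.51 * 0.49 = 0.2499
  Item 5: 0.72 * 0.28 = 0.2016
  Item 6: 0.33 * 0.67 = 0.2211
  Item 7: 0.46 * 0.54 = 0.2484
  Item 8: 0.73 * 0.27 = 0.1971
  Item 9: 0.34 * 0.66 = 0.2244
  Item 10: 0.21 * 0.79 = 0.1659
  Item 11: 0.49 * 0.51 = 0.2499
  Item 12: 0.59 * 0.41 = 0.2419
Sum(p_i * q_i) = 0.24 + 0.2475 + 0.2484 + 0.2499 + 0.2016 + 0.2211 + 0.2484 + 0.1971 + 0.2244 + 0.1659 + 0.2499 + 0.2419 = 2.7361
KR-20 = (k/(k-1)) * (1 - Sum(p_i*q_i) / Var_total)
= (12/11) * (1 - 2.7361/6.31)
= 1.0909 * 0.5664
KR-20 = 0.6179

0.6179


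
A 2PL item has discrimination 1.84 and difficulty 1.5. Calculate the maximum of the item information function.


For 2PL, max info at theta = b = 1.5
I_max = a^2 / 4 = 1.84^2 / 4
= 3.3856 / 4
I_max = 0.8464

0.8464


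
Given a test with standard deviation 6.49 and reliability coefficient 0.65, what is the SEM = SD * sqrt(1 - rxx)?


SEM = SD * sqrt(1 - rxx)
SEM = 6.49 * sqrt(1 - 0.65)
SEM = 6.49 * sqrt(0.35) = 6.49 * 0.591608
SEM = 3.8395

3.8395


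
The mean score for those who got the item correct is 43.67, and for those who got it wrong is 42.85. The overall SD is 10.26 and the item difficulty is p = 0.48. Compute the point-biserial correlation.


q = 1 - p = 0.52
rpb = ((M1 - M0) / SD) * sqrt(p * q)
rpb = ((43.67 - 42.85) / 10.26) * sqrt(0.48 * 0.52)
rpb = 0.0399

0.0399


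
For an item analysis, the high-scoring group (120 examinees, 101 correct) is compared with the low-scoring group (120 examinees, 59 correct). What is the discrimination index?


p_upper = 101/120 = 0.8417
p_lower = 59/120 = 0.4917
D = 0.8417 - 0.4917 = 0.35

0.35


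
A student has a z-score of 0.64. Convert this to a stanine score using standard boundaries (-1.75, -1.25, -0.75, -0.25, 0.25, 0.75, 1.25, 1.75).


Stanine boundaries: [-1.75, -1.25, -0.75, -0.25, 0.25, 0.75, 1.25, 1.75]
z = 0.64
Check each boundary:
  z >= -1.75 -> could be stanine 2
  z >= -1.25 -> could be stanine 3
  z >= -0.75 -> could be stanine 4
  z >= -0.25 -> could be stanine 5
  z >= 0.25 -> could be stanine 6
  z < 0.75
  z < 1.25
  z < 1.75
Highest qualifying boundary gives stanine = 6

6


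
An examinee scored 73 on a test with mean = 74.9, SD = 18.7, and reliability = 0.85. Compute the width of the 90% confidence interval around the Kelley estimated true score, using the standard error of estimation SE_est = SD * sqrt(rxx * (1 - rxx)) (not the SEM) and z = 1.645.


True score estimate = 0.85*73 + 0.15*74.9 = 73.285
SE_est = SD * sqrt(rxx * (1 - rxx)) = 18.7 * sqrt(0.85 * 0.15) = 18.7 * sqrt(0.1275) = 6.677236
CI = T_est +/- z * SE_est, so width = 2 * z * SE_est = 2 * 1.645 * 6.677236
Width = 21.9681

21.9681


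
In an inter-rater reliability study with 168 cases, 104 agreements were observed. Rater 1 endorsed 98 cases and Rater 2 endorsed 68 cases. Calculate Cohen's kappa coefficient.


P_o = 104/168 = 0.619048
P_e = (98*68 + 70*100) / 28224 = 0.484127
kappa = (P_o - P_e) / (1 - P_e)
kappa = (0.619048 - 0.484127) / (1 - 0.484127)
kappa = 0.2615

0.2615


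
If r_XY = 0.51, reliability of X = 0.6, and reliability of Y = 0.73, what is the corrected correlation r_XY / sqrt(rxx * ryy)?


r_corrected = rxy / sqrt(rxx * ryy)
= 0.51 / sqrt(0.6 * 0.73)
= 0.51 / sqrt(0.438)
= 0.51 / 0.661816
r_corrected = 0.7706

0.7706


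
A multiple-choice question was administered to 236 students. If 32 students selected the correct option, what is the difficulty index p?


Item difficulty p = number correct / total examinees
p = 32 / 236
p = 0.1356

0.1356


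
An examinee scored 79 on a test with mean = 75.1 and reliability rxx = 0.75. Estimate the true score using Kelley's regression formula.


T_est = rxx * X + (1 - rxx) * mean
T_est = 0.75 * 79 + 0.25 * 75.1
T_est = 59.25 + 18.775
T_est = 78.025

78.025


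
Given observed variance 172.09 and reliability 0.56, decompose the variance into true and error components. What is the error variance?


var_true = rxx * var_obs = 0.56 * 172.09 = 96.3704
var_error = var_obs - var_true
var_error = 172.09 - 96.3704
var_error = 75.7196

75.7196


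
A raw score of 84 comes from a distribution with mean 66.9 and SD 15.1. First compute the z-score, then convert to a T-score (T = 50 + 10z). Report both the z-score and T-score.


z = (X - mean) / SD = (84 - 66.9) / 15.1
z = 17.1 / 15.1
z = 1.1325
T-score = T = 50 + 10z
Carry z at full precision (z = 17.1 / 15.1) into the conversion:
T-score = 50 + 10 * (17.1 / 15.1) = 50 + 171 / 15.1
T-score = 50 + 11.3245
T-score = 61.3245

61.3245


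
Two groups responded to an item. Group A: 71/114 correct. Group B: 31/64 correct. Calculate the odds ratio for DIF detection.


Odds_A = 71/43 = 1.6512
Odds_B = 31/33 = 0.9394
OR = Odds_A / Odds_B = 1.6512 / 0.9394
Exactly, OR = (71 * 33) / (43 * 31) = 2343 / 1333
OR = 1.7577

1.7577


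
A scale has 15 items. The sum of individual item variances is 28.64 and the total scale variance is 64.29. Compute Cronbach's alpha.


alpha = (k/(k-1)) * (1 - sum(si^2)/s_total^2)
= (15/14) * (1 - 28.64/64.29)
alpha = 0.5941

0.5941


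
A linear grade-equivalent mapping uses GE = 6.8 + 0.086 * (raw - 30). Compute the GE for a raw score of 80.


raw - median = 80 - 30 = 50
slope * diff = 0.086 * 50 = 4.3
GE = 6.8 + 4.3
GE = 11.1

11.1


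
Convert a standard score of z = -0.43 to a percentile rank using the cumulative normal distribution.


CDF(z) = 0.5 * (1 + erf(z/sqrt(2)))
erf(-0.3041) = -0.3328
CDF = 0.3336
Percentile rank = 0.3336 * 100 = 33.36

33.36


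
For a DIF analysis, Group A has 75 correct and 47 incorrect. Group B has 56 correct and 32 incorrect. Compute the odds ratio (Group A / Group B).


Odds_A = 75/47 = 1.5957
Odds_B = 56/32 = 1.75
OR = Odds_A / Odds_B = 1.5957 / 1.75
Exactly, OR = (75 * 32) / (47 * 56) = 2400 / 2632
OR = 0.9119

0.9119


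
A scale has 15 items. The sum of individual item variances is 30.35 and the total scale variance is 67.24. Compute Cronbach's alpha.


alpha = (k/(k-1)) * (1 - sum(si^2)/s_total^2)
= (15/14) * (1 - 30.35/67.24)
alpha = 0.5878

0.5878


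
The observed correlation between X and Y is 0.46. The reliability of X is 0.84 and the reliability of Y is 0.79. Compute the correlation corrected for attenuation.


r_corrected = rxy / sqrt(rxx * ryy)
= 0.46 / sqrt(0.84 * 0.79)
= 0.46 / sqrt(0.6636)
= 0.46 / 0.814616
r_corrected = 0.5647

0.5647


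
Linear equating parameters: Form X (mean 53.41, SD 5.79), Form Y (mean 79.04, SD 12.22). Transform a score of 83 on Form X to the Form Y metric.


slope = SD_Y / SD_X = 12.22 / 5.79 ~ 2.1105
intercept = mean_Y - slope * mean_X = 79.04 - (12.22 / 5.79) * 53.41 ~ -33.6837
Y = slope * X + intercept. To avoid rounding drift from the rounded slope/intercept, evaluate the equivalent form Y = mean_Y + SD_Y * (X - mean_X) / SD_X at full precision:
Y = 79.04 + 12.22 * (83 - 53.41) / 5.79
Y = 79.04 + 12.22 * 29.59 / 5.79
Y = 79.04 + 361.5898 / 5.79
Y = 79.04 + 62.4507
Y = 141.4907

141.4907


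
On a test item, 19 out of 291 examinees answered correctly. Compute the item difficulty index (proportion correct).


Item difficulty p = number correct / total examinees
p = 19 / 291
p = 0.0653

0.0653


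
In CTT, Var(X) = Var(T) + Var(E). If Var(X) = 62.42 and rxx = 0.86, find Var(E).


var_true = rxx * var_obs = 0.86 * 62.42 = 53.6812
var_error = var_obs - var_true
var_error = 62.42 - 53.6812
var_error = 8.7388

8.7388


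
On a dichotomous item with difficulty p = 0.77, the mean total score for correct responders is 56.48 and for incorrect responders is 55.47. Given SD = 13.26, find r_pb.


q = 1 - p = 0.23
rpb = ((M1 - M0) / SD) * sqrt(p * q)
rpb = ((56.48 - 55.47) / 13.26) * sqrt(0.77 * 0.23)
rpb = 0.0321

0.0321


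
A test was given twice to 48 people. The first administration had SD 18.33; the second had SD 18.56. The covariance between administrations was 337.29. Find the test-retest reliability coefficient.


r = cov(X,Y) / (SD_X * SD_Y)
r = 337.29 / (18.33 * 18.56)
r = 337.29 / 340.2048
r = 0.9914

0.9914


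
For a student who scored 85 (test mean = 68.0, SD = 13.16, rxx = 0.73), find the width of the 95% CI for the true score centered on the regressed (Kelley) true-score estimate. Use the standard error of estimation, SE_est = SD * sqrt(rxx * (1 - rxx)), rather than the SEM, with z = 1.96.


True score estimate = 0.73*85 + 0.27*68.0 = 80.41
SE_est = SD * sqrt(rxx * (1 - rxx)) = 13.16 * sqrt(0.73 * 0.27) = 13.16 * sqrt(0.1971) = 5.842506
CI = T_est +/- z * SE_est, so width = 2 * z * SE_est = 2 * 1.96 * 5.842506
Width = 22.9026

22.9026


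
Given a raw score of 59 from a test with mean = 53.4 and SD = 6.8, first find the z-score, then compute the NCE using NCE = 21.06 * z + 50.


z = (X - mean) / SD = (59 - 53.4) / 6.8
z = 5.6 / 6.8
z = 0.8235
NCE = NCE = 21.06z + 50
Carry z at full precision (z = 5.6 / 6.8) into the conversion:
NCE = 21.06 * (5.6 / 6.8) + 50 = 117.936 / 6.8 + 50
NCE = 17.3435 + 50
NCE = 67.3435

67.3435


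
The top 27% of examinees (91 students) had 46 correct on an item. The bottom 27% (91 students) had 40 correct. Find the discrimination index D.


p_upper = 46/91 = 0.5055
p_lower = 40/91 = 0.4396
D = 0.5055 - 0.4396 = 0.0659

0.0659


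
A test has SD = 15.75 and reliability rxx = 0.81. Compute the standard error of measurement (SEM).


SEM = SD * sqrt(1 - rxx)
SEM = 15.75 * sqrt(1 - 0.81)
SEM = 15.75 * sqrt(0.19) = 15.75 * 0.43589
SEM = 6.8653

6.8653


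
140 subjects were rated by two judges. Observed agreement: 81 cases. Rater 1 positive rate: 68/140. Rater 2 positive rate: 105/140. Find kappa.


P_o = 81/140 = 0.578571
P_e = (68*105 + 72*35) / 19600 = 0.492857
kappa = (P_o - P_e) / (1 - P_e)
kappa = (0.578571 - 0.492857) / (1 - 0.492857)
kappa = 0.169

0.169


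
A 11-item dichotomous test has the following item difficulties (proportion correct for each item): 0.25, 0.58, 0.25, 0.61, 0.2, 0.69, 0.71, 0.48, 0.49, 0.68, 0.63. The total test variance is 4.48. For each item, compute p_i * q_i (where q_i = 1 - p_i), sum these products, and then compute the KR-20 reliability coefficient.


For each item, compute p_i * q_i:
  Item 1: 0.25 * 0.75 = 0.1875
  Item 2: 0.58 * 0.42 = 0.2436
  Item 3: 0.25 * 0.75 = 0.1875
  Item 4: 0.61 * 0.39 = 0.2379
  Item 5: 0.2 * 0.8 = 0.16
  Item 6: 0.69 * 0.31 = 0.2139
  Item 7: 0.71 * 0.29 = 0.2059
  Item 8: 0.48 * 0.52 = 0.2496
  Item 9: 0.49 * 0.51 = 0.2499
  Item 10: 0.68 * 0.32 = 0.2176
  Item 11: 0.63 * 0.37 = 0.2331
Sum(p_i * q_i) = 0.1875 + 0.2436 + 0.1875 + 0.2379 + 0.16 + 0.2139 + 0.2059 + 0.2496 + 0.2499 + 0.2176 + 0.2331 = 2.3865
KR-20 = (k/(k-1)) * (1 - Sum(p_i*q_i) / Var_total)
= (11/10) * (1 - 2.3865/4.48)
= 1.1 * 0.4673
KR-20 = 0.514

0.514


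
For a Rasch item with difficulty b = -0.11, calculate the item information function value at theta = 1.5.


P = 1/(1+exp(-(1.5--0.11))) = 0.8334
I = P*(1-P) = 0.8334 * 0.1666
I = 0.1388

0.1388


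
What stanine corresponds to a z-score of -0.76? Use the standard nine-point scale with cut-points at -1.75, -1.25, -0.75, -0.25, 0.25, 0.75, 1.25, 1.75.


Stanine boundaries: [-1.75, -1.25, -0.75, -0.25, 0.25, 0.75, 1.25, 1.75]
z = -0.76
Check each boundary:
  z >= -1.75 -> could be stanine 2
  z >= -1.25 -> could be stanine 3
  z < -0.75
  z < -0.25
  z < 0.25
  z < 0.75
  z < 1.25
  z < 1.75
Highest qualifying boundary gives stanine = 3

3


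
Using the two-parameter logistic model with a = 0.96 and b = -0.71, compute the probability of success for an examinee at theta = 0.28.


a*(theta - b) = 0.96 * (0.28 - -0.71) = 0.9504
exp(-0.9504) = 0.3866
P = 1 / (1 + 0.3866)
P = 0.7212

0.7212


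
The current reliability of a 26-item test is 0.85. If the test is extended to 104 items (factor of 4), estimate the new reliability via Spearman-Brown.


r_new = (n * rxx) / (1 + (n-1) * rxx)
r_new = (4 * 0.85) / (1 + 3 * 0.85)
r_new = 3.4 / 3.55
r_new = 0.9577

0.9577


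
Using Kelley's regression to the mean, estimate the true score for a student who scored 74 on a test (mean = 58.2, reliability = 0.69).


T_est = rxx * X + (1 - rxx) * mean
T_est = 0.69 * 74 + 0.31 * 58.2
T_est = 51.06 + 18.042
T_est = 69.102

69.102


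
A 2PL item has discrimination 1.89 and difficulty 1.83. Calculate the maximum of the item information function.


For 2PL, max info at theta = b = 1.83
I_max = a^2 / 4 = 1.89^2 / 4
= 3.5721 / 4
I_max = 0.893

0.893


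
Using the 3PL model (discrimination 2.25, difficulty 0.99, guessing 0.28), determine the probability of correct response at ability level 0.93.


logit = 2.25*(0.93 - 0.99) = -0.135
P* = 1/(1 + exp(--0.135)) = 0.4663
P = 0.28 + (1 - 0.28) * 0.4663
P = 0.6157

0.6157


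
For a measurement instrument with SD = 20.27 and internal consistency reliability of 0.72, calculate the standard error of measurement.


SEM = SD * sqrt(1 - rxx)
SEM = 20.27 * sqrt(1 - 0.72)
SEM = 20.27 * sqrt(0.28) = 20.27 * 0.52915
SEM = 10.7259

10.7259


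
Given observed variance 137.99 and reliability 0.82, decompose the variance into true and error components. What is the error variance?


var_true = rxx * var_obs = 0.82 * 137.99 = 113.1518
var_error = var_obs - var_true
var_error = 137.99 - 113.1518
var_error = 24.8382

24.8382


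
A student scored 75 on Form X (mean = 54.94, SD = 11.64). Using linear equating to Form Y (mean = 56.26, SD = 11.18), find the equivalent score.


slope = SD_Y / SD_X = 11.18 / 11.64 ~ 0.9605
intercept = mean_Y - slope * mean_X = 56.26 - (11.18 / 11.64) * 54.94 ~ 3.4912
Y = slope * X + intercept. To avoid rounding drift from the rounded slope/intercept, evaluate the equivalent form Y = mean_Y + SD_Y * (X - mean_X) / SD_X at full precision:
Y = 56.26 + 11.18 * (75 - 54.94) / 11.64
Y = 56.26 + 11.18 * 20.06 / 11.64
Y = 56.26 + 224.2708 / 11.64
Y = 56.26 + 19.2673
Y = 75.5273

75.5273


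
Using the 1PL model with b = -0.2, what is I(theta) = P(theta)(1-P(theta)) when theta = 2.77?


P = 1/(1+exp(-(2.77--0.2))) = 0.9512
I = P*(1-P) = 0.9512 * 0.0488
I = 0.0464

0.0464


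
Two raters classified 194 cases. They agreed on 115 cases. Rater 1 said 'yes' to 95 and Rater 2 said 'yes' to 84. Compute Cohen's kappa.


P_o = 115/194 = 0.592784
P_e = (95*84 + 99*110) / 37636 = 0.501382
kappa = (P_o - P_e) / (1 - P_e)
kappa = (0.592784 - 0.501382) / (1 - 0.501382)
kappa = 0.1833

0.1833


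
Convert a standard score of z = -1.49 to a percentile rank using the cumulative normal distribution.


CDF(z) = 0.5 * (1 + erf(z/sqrt(2)))
erf(-1.0536) = -0.8638
CDF = 0.0681
Percentile rank = 0.0681 * 100 = 6.81

6.81


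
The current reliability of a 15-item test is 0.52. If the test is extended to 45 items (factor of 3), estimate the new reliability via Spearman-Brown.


r_new = (n * rxx) / (1 + (n-1) * rxx)
r_new = (3 * 0.52) / (1 + 2 * 0.52)
r_new = 1.56 / 2.04
r_new = 0.7647

0.7647


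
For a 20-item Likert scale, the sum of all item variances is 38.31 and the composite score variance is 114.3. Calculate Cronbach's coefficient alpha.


alpha = (k/(k-1)) * (1 - sum(si^2)/s_total^2)
= (20/19) * (1 - 38.31/114.3)
alpha = 0.6998

0.6998


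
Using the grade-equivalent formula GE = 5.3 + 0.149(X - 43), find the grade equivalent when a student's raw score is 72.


raw - median = 72 - 43 = 29
slope * diff = 0.149 * 29 = 4.321
GE = 5.3 + 4.321
GE = 9.621

9.621


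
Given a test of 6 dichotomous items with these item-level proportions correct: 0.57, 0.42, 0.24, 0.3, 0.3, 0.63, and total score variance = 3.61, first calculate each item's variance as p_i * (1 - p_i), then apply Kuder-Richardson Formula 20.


For each item, compute p_i * q_i:
  Item 1: 0.57 * 0.43 = 0.2451
  Item 2: 0.42 * 0.58 = 0.2436
  Item 3: 0.24 * 0.76 = 0.1824
  Item 4: 0.3 * 0.7 = 0.21
  Item 5: 0.3 * 0.7 = 0.21
  Item 6: 0.63 * 0.37 = 0.2331
Sum(p_i * q_i) = 0.2451 + 0.2436 + 0.1824 + 0.21 + 0.21 + 0.2331 = 1.3242
KR-20 = (k/(k-1)) * (1 - Sum(p_i*q_i) / Var_total)
= (6/5) * (1 - 1.3242/3.61)
= 1.2 * 0.6332
KR-20 = 0.7598

0.7598


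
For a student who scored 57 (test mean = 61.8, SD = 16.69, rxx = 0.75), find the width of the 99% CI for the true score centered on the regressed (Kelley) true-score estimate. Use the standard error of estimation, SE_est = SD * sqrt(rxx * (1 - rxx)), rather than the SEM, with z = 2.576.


True score estimate = 0.75*57 + 0.25*61.8 = 58.2
SE_est = SD * sqrt(rxx * (1 - rxx)) = 16.69 * sqrt(0.75 * 0.25) = 16.69 * sqrt(0.1875) = 7.226982
CI = T_est +/- z * SE_est, so width = 2 * z * SE_est = 2 * 2.576 * 7.226982
Width = 37.2334

37.2334


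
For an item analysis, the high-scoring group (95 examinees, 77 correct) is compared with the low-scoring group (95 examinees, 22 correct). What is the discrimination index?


p_upper = 77/95 = 0.8105
p_lower = 22/95 = 0.2316
D = 0.8105 - 0.2316 = 0.5789

0.5789


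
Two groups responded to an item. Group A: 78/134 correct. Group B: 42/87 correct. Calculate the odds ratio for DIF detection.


Odds_A = 78/56 = 1.3929
Odds_B = 42/45 = 0.9333
OR = Odds_A / Odds_B = 1.3929 / 0.9333
Exactly, OR = (78 * 45) / (56 * 42) = 3510 / 2352
OR = 1.4923

1.4923


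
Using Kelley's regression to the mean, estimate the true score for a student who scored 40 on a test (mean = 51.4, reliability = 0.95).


T_est = rxx * X + (1 - rxx) * mean
T_est = 0.95 * 40 + 0.05 * 51.4
T_est = 38.0 + 2.57
T_est = 40.57

40.57


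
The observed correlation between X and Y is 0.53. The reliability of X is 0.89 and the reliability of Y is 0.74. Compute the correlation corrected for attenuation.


r_corrected = rxy / sqrt(rxx * ryy)
= 0.53 / sqrt(0.89 * 0.74)
= 0.53 / sqrt(0.6586)
= 0.53 / 0.811542
r_corrected = 0.6531

0.6531


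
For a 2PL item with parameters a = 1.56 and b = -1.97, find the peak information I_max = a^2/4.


For 2PL, max info at theta = b = -1.97
I_max = a^2 / 4 = 1.56^2 / 4
= 2.4336 / 4
I_max = 0.6084

0.6084


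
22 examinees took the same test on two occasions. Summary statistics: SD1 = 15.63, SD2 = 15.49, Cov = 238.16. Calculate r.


r = cov(X,Y) / (SD_X * SD_Y)
r = 238.16 / (15.63 * 15.49)
r = 238.16 / 242.1087
r = 0.9837

0.9837


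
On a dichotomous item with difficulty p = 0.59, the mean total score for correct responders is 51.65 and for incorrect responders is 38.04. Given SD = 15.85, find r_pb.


q = 1 - p = 0.41
rpb = ((M1 - M0) / SD) * sqrt(p * q)
rpb = ((51.65 - 38.04) / 15.85) * sqrt(0.59 * 0.41)
rpb = 0.4223

0.4223


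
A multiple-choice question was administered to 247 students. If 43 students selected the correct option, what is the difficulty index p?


Item difficulty p = number correct / total examinees
p = 43 / 247
p = 0.1741

0.1741


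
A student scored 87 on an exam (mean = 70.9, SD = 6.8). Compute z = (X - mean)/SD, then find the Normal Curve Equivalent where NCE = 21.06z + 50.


z = (X - mean) / SD = (87 - 70.9) / 6.8
z = 16.1 / 6.8
z = 2.3676
NCE = NCE = 21.06z + 50
Carry z at full precision (z = 16.1 / 6.8) into the conversion:
NCE = 21.06 * (16.1 / 6.8) + 50 = 339.066 / 6.8 + 50
NCE = 49.8626 + 50
NCE = 99.8626

99.8626


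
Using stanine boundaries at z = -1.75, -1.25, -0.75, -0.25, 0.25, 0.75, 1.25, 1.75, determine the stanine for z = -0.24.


Stanine boundaries: [-1.75, -1.25, -0.75, -0.25, 0.25, 0.75, 1.25, 1.75]
z = -0.24
Check each boundary:
  z >= -1.75 -> could be stanine 2
  z >= -1.25 -> could be stanine 3
  z >= -0.75 -> could be stanine 4
  z >= -0.25 -> could be stanine 5
  z < 0.25
  z < 0.75
  z < 1.25
  z < 1.75
Highest qualifying boundary gives stanine = 5

5


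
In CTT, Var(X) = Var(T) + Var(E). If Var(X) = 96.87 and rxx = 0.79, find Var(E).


var_true = rxx * var_obs = 0.79 * 96.87 = 76.5273
var_error = var_obs - var_true
var_error = 96.87 - 76.5273
var_error = 20.3427

20.3427


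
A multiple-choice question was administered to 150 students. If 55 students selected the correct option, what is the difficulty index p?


Item difficulty p = number correct / total examinees
p = 55 / 150
p = 0.3667

0.3667


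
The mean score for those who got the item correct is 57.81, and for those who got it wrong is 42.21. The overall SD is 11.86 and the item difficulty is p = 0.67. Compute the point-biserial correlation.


q = 1 - p = 0.33
rpb = ((M1 - M0) / SD) * sqrt(p * q)
rpb = ((57.81 - 42.21) / 11.86) * sqrt(0.67 * 0.33)
rpb = 0.6185

0.6185


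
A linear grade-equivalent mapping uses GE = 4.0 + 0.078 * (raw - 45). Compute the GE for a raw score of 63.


raw - median = 63 - 45 = 18
slope * diff = 0.078 * 18 = 1.404
GE = 4.0 + 1.404
GE = 5.404

5.404


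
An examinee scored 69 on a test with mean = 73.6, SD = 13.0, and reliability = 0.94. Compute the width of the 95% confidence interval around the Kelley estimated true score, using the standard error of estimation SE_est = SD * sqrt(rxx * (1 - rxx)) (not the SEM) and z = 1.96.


True score estimate = 0.94*69 + 0.06*73.6 = 69.276
SE_est = SD * sqrt(rxx * (1 - rxx)) = 13.0 * sqrt(0.94 * 0.06) = 13.0 * sqrt(0.0564) = 3.087329
CI = T_est +/- z * SE_est, so width = 2 * z * SE_est = 2 * 1.96 * 3.087329
Width = 12.1023

12.1023


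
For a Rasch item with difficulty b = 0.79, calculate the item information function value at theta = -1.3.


P = 1/(1+exp(-(-1.3-0.79))) = 0.1101
I = P*(1-P) = 0.1101 * 0.8899
I = 0.098

0.098


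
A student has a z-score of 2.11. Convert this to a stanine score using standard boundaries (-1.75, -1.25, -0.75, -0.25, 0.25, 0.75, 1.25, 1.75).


Stanine boundaries: [-1.75, -1.25, -0.75, -0.25, 0.25, 0.75, 1.25, 1.75]
z = 2.11
Check each boundary:
  z >= -1.75 -> could be stanine 2
  z >= -1.25 -> could be stanine 3
  z >= -0.75 -> could be stanine 4
  z >= -0.25 -> could be stanine 5
  z >= 0.25 -> could be stanine 6
  z >= 0.75 -> could be stanine 7
  z >= 1.25 -> could be stanine 8
  z >= 1.75 -> could be stanine 9
Highest qualifying boundary gives stanine = 9

9


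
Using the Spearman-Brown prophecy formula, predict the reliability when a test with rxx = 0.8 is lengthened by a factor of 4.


r_new = (n * rxx) / (1 + (n-1) * rxx)
r_new = (4 * 0.8) / (1 + 3 * 0.8)
r_new = 3.2 / 3.4
r_new = 0.9412

0.9412


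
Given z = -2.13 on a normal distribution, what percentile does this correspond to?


CDF(z) = 0.5 * (1 + erf(z/sqrt(2)))
erf(-1.5061) = -0.9668
CDF = 0.0166
Percentile rank = 0.0166 * 100 = 1.66

1.66


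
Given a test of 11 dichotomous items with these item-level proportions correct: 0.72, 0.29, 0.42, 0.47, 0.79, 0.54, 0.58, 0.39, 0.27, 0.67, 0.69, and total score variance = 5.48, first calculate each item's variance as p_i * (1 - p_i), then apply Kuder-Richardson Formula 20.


For each item, compute p_i * q_i:
  Item 1: 0.72 * 0.28 = 0.2016
  Item 2: 0.29 * 0.71 = 0.2059
  Item 3: 0.42 * 0.58 = 0.2436
  Item 4: 0.47 * 0.53 = 0.2491
  Item 5: 0.79 * 0.21 = 0.1659
  Item 6: 0.54 * 0.46 = 0.2484
  Item 7: 0.58 * 0.42 = 0.2436
  Item 8: 0.39 * 0.61 = 0.2379
  Item 9: 0.27 * 0.73 = 0.1971
  Item 10: 0.67 * 0.33 = 0.2211
  Item 11: 0.69 * 0.31 = 0.2139
Sum(p_i * q_i) = 0.2016 + 0.2059 + 0.2436 + 0.2491 + 0.1659 + 0.2484 + 0.2436 + 0.2379 + 0.1971 + 0.2211 + 0.2139 = 2.4281
KR-20 = (k/(k-1)) * (1 - Sum(p_i*q_i) / Var_total)
= (11/10) * (1 - 2.4281/5.48)
= 1.1 * 0.5569
KR-20 = 0.6126

0.6126


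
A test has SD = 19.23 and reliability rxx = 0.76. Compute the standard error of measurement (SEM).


SEM = SD * sqrt(1 - rxx)
SEM = 19.23 * sqrt(1 - 0.76)
SEM = 19.23 * sqrt(0.24) = 19.23 * 0.489898
SEM = 9.4207

9.4207


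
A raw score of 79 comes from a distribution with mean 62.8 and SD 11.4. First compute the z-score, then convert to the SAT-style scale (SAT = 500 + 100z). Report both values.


z = (X - mean) / SD = (79 - 62.8) / 11.4
z = 16.2 / 11.4
z = 1.4211
SAT-scale = SAT = 500 + 100z
Carry z at full precision (z = 16.2 / 11.4) into the conversion:
SAT-scale = 500 + 100 * (16.2 / 11.4) = 500 + 1620 / 11.4
SAT-scale = 500 + 142.1053
SAT-scale = 642.1053

642.1053


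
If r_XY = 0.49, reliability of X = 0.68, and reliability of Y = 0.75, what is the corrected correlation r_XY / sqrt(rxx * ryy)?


r_corrected = rxy / sqrt(rxx * ryy)
= 0.49 / sqrt(0.68 * 0.75)
= 0.49 / sqrt(0.51)
= 0.49 / 0.714143
r_corrected = 0.6861

0.6861


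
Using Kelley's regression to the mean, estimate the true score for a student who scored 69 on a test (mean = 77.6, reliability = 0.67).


T_est = rxx * X + (1 - rxx) * mean
T_est = 0.67 * 69 + 0.33 * 77.6
T_est = 46.23 + 25.608
T_est = 71.838

71.838


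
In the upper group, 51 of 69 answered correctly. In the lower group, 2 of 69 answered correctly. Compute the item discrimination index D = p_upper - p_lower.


p_upper = 51/69 = 0.7391
p_lower = 2/69 = 0.029
D = 0.7391 - 0.029 = 0.7101

0.7101


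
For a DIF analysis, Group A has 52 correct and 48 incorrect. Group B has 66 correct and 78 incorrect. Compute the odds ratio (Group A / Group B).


Odds_A = 52/48 = 1.0833
Odds_B = 66/78 = 0.8462
OR = Odds_A / Odds_B = 1.0833 / 0.8462
Exactly, OR = (52 * 78) / (48 * 66) = 4056 / 3168
OR = 1.2803

1.2803


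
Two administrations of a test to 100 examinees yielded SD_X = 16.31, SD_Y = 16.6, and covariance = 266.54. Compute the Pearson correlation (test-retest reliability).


r = cov(X,Y) / (SD_X * SD_Y)
r = 266.54 / (16.31 * 16.6)
r = 266.54 / 270.746
r = 0.9845

0.9845


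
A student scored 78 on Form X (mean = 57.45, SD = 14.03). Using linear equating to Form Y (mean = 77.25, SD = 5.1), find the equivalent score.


slope = SD_Y / SD_X = 5.1 / 14.03 ~ 0.3635
intercept = mean_Y - slope * mean_X = 77.25 - (5.1 / 14.03) * 57.45 ~ 56.3665
Y = slope * X + intercept. To avoid rounding drift from the rounded slope/intercept, evaluate the equivalent form Y = mean_Y + SD_Y * (X - mean_X) / SD_X at full precision:
Y = 77.25 + 5.1 * (78 - 57.45) / 14.03
Y = 77.25 + 5.1 * 20.55 / 14.03
Y = 77.25 + 104.805 / 14.03
Y = 77.25 + 7.4701
Y = 84.7201

84.7201


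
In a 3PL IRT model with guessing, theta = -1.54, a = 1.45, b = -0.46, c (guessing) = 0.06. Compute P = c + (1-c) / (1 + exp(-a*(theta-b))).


logit = 1.45*(-1.54 - -0.46) = -1.566
P* = 1/(1 + exp(--1.566)) = 0.1728
P = 0.06 + (1 - 0.06) * 0.1728
P = 0.2224

0.2224


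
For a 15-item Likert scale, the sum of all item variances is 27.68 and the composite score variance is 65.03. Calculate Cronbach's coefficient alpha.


alpha = (k/(k-1)) * (1 - sum(si^2)/s_total^2)
= (15/14) * (1 - 27.68/65.03)
alpha = 0.6154

0.6154


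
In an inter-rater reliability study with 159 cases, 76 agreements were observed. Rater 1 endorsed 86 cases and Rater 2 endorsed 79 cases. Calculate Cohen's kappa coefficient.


P_o = 76/159 = 0.477987
P_e = (86*79 + 73*80) / 25281 = 0.499743
kappa = (P_o - P_e) / (1 - P_e)
kappa = (0.477987 - 0.499743) / (1 - 0.499743)
kappa = -0.0435

-0.0435


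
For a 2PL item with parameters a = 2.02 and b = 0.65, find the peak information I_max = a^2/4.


For 2PL, max info at theta = b = 0.65
I_max = a^2 / 4 = 2.02^2 / 4
= 4.0804 / 4
I_max = 1.0201

1.0201


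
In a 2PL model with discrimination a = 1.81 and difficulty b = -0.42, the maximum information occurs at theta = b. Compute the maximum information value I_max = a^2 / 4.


For 2PL, max info at theta = b = -0.42
I_max = a^2 / 4 = 1.81^2 / 4
= 3.2761 / 4
I_max = 0.819

0.819


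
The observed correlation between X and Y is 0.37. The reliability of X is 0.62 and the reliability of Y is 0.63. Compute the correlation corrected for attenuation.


r_corrected = rxy / sqrt(rxx * ryy)
= 0.37 / sqrt(0.62 * 0.63)
= 0.37 / sqrt(0.3906)
= 0.37 / 0.62498
r_corrected = 0.592

0.592


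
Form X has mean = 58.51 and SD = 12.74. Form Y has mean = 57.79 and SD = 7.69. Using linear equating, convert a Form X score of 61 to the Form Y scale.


slope = SD_Y / SD_X = 7.69 / 12.74 ~ 0.6036
intercept = mean_Y - slope * mean_X = 57.79 - (7.69 / 12.74) * 58.51 ~ 22.4727
Y = slope * X + intercept. To avoid rounding drift from the rounded slope/intercept, evaluate the equivalent form Y = mean_Y + SD_Y * (X - mean_X) / SD_X at full precision:
Y = 57.79 + 7.69 * (61 - 58.51) / 12.74
Y = 57.79 + 7.69 * 2.49 / 12.74
Y = 57.79 + 19.1481 / 12.74
Y = 57.79 + 1.503
Y = 59.293

59.293
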